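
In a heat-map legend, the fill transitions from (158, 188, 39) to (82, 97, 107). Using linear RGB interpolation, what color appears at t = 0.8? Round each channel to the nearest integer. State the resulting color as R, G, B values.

R = 158 + 0.8 × (82 − 158) = 158 + 0.8 × -76 = 97.2 → 97
G = 188 + 0.8 × (97 − 188) = 188 + 0.8 × -91 = 115.2 → 115
B = 39 + 0.8 × (107 − 39) = 39 + 0.8 × 68 = 93.4 → 93

(97, 115, 93)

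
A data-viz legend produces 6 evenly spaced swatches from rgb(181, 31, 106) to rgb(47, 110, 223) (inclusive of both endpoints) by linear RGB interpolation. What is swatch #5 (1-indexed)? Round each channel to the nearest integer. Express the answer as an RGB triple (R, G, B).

With 6 swatches and endpoints inclusive, swatch 5 sits at t = (5 − 1)/(6 − 1) = 4/5 ≈ 0.8.
R = 181 + 0.8 × (47 − 181) = 73.8 → 74
G = 31 + 0.8 × (110 − 31) = 94.2 → 94
B = 106 + 0.8 × (223 − 106) = 199.6 → 200

(74, 94, 200)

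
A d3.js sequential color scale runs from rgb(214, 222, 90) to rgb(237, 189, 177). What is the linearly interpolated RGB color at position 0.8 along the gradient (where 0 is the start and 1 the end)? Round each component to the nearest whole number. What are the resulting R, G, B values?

(232, 196, 160)

R = 214 + 0.8 × (237 − 214) = 214 + 0.8 × 23 = 232.4 → 232
G = 222 + 0.8 × (189 − 222) = 222 + 0.8 × -33 = 195.6 → 196
B = 90 + 0.8 × (177 − 90) = 90 + 0.8 × 87 = 159.6 → 160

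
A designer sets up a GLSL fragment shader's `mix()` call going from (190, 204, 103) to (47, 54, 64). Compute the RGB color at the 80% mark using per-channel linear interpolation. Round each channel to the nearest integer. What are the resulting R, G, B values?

(76, 84, 72)

80% corresponds to t = 0.8.
R = 190 + 0.8 × (47 − 190) = 190 + 0.8 × -143 = 75.6 → 76
G = 204 + 0.8 × (54 − 204) = 204 + 0.8 × -150 = 84 → 84
B = 103 + 0.8 × (64 − 103) = 103 + 0.8 × -39 = 71.8 → 72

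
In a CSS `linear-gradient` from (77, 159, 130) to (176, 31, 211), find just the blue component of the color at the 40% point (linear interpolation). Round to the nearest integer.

162

B = 130 + 0.4 × (211 − 130) = 162.4 → 162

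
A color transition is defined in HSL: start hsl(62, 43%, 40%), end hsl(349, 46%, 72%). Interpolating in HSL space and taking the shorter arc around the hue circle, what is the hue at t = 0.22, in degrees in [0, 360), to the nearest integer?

Hue: 349 − 62 = 287°, but |287| > 180 so the shorter arc goes the other way: Δh = 287 − 360 = -73°.
H = 62 + 0.22 × (-73) = 45.94 → 46°

46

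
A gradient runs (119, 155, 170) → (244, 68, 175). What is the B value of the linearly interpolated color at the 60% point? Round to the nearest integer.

B = 170 + 0.6 × (175 − 170) = 173 → 173

173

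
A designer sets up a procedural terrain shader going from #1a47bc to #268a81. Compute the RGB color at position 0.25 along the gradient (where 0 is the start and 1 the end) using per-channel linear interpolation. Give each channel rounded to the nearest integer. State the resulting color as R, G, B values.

(29, 88, 173)

#1a47bc → (26, 71, 188); #268a81 → (38, 138, 129).
R = 26 + 0.25 × (38 − 26) = 26 + 0.25 × 12 = 29 → 29
G = 71 + 0.25 × (138 − 71) = 71 + 0.25 × 67 = 87.75 → 88
B = 188 + 0.25 × (129 − 188) = 188 + 0.25 × -59 = 173.25 → 173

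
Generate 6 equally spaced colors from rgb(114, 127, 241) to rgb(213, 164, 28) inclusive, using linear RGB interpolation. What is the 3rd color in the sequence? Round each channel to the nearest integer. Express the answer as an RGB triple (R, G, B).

(154, 142, 156)

With 6 swatches and endpoints inclusive, swatch 3 sits at t = (3 − 1)/(6 − 1) = 2/5 ≈ 0.4.
R = 114 + 0.4 × (213 − 114) = 153.6 → 154
G = 127 + 0.4 × (164 − 127) = 141.8 → 142
B = 241 + 0.4 × (28 − 241) = 155.8 → 156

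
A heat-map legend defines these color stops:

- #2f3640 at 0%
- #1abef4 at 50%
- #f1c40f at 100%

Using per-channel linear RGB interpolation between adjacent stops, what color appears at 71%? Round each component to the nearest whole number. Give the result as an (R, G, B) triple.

(116, 193, 148)

71% lies between the 50% and 100% stops, so the local fraction is t = (71 − 50)/(100 − 50) = 21/50 ≈ 0.42.
#1abef4 → (26, 190, 244); #f1c40f → (241, 196, 15).
R = 26 + 0.42 × (241 − 26) = 116.3 → 116
G = 190 + 0.42 × (196 − 190) = 192.52 → 193
B = 244 + 0.42 × (15 − 244) = 147.82 → 148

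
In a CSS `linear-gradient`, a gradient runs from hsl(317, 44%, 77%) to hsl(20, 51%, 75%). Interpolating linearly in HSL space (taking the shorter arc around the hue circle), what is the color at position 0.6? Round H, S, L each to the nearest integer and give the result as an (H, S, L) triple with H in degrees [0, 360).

Hue: 20 − 317 = -297°, but |-297| > 180 so the shorter arc goes the other way: Δh = -297 + 360 = 63°.
H = 317 + 0.6 × (63) = 354.8 → 355°
S = 44 + 0.6 × (51 − 44) = 48.2 → 48%
L = 77 + 0.6 × (75 − 77) = 75.8 → 76%

(355, 48, 76)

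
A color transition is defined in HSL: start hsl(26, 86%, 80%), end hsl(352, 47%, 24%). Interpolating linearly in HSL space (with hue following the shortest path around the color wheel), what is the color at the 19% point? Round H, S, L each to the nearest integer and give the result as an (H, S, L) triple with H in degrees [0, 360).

Hue: 352 − 26 = 326°, but |326| > 180 so the shorter arc goes the other way: Δh = 326 − 360 = -34°.
H = 26 + 0.19 × (-34) = 19.54 → 20°
S = 86 + 0.19 × (47 − 86) = 78.59 → 79%
L = 80 + 0.19 × (24 − 80) = 69.36 → 69%

(20, 79, 69)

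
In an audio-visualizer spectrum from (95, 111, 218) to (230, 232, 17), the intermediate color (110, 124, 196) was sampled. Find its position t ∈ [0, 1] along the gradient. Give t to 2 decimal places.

0.11

Invert the lerp on the B channel (largest span, 201): t = (196 − 218) / (17 − 218) = -22/-201 = 0.10945.
Check on R: (110 − 95)/(230 − 95) = 0.1111 ✓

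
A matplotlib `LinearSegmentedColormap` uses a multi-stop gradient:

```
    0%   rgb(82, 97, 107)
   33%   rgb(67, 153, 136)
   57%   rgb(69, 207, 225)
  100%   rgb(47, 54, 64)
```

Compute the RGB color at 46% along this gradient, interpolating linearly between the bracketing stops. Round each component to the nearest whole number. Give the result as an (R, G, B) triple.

46% lies between the 33% and 57% stops, so the local fraction is t = (46 − 33)/(57 − 33) = 13/24 ≈ 0.5417.
R = 67 + 0.5417 × (69 − 67) = 68.083 → 68
G = 153 + 0.5417 × (207 − 153) = 182.252 → 182
B = 136 + 0.5417 × (225 − 136) = 184.211 → 184

(68, 182, 184)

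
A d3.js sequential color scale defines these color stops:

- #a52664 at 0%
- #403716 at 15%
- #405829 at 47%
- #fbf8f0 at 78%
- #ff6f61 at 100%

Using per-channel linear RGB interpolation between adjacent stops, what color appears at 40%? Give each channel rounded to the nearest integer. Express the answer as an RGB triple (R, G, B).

(64, 81, 37)

40% lies between the 15% and 47% stops, so the local fraction is t = (40 − 15)/(47 − 15) = 25/32 ≈ 0.7812.
#403716 → (64, 55, 22); #405829 → (64, 88, 41).
R = 64 + 0.7812 × (64 − 64) = 64 → 64
G = 55 + 0.7812 × (88 − 55) = 80.78 → 81
B = 22 + 0.7812 × (41 − 22) = 36.843 → 37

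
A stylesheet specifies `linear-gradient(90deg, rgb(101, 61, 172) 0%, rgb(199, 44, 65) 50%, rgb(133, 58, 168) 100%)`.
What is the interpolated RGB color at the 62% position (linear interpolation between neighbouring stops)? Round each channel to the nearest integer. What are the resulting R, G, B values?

(183, 47, 90)

62% lies between the 50% and 100% stops, so the local fraction is t = (62 − 50)/(100 − 50) = 12/50 ≈ 0.24.
R = 199 + 0.24 × (133 − 199) = 183.16 → 183
G = 44 + 0.24 × (58 − 44) = 47.36 → 47
B = 65 + 0.24 × (168 − 65) = 89.72 → 90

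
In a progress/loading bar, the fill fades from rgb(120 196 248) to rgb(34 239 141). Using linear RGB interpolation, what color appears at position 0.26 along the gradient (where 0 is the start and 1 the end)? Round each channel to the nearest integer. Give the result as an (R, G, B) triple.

R = 120 + 0.26 × (34 − 120) = 120 + 0.26 × -86 = 97.64 → 98
G = 196 + 0.26 × (239 − 196) = 196 + 0.26 × 43 = 207.18 → 207
B = 248 + 0.26 × (141 − 248) = 248 + 0.26 × -107 = 220.18 → 220
So the blended color is (98, 207, 220), about #62cfdc.

(98, 207, 220)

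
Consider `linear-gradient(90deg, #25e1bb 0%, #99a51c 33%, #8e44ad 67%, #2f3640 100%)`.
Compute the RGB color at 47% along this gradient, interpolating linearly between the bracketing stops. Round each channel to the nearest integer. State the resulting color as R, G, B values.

(148, 125, 88)

47% lies between the 33% and 67% stops, so the local fraction is t = (47 − 33)/(67 − 33) = 14/34 ≈ 0.4118.
#99a51c → (153, 165, 28); #8e44ad → (142, 68, 173).
R = 153 + 0.4118 × (142 − 153) = 148.47 → 148
G = 165 + 0.4118 × (68 − 165) = 125.055 → 125
B = 28 + 0.4118 × (173 − 28) = 87.711 → 88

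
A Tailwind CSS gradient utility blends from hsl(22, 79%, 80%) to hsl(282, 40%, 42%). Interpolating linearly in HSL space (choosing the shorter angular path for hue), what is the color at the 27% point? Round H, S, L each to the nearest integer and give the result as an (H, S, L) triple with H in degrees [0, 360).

(355, 68, 70)

Hue: 282 − 22 = 260°, but |260| > 180 so the shorter arc goes the other way: Δh = 260 − 360 = -100°.
H = 22 + 0.27 × (-100) = -5 → -5 → -5 mod 360 = 355°
S = 79 + 0.27 × (40 − 79) = 68.47 → 68%
L = 80 + 0.27 × (42 − 80) = 69.74 → 70%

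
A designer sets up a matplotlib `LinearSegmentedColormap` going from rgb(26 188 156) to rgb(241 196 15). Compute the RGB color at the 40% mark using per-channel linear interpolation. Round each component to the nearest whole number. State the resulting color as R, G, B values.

(112, 191, 100)

40% corresponds to t = 0.4.
R = 26 + 0.4 × (241 − 26) = 26 + 0.4 × 215 = 112 → 112
G = 188 + 0.4 × (196 − 188) = 188 + 0.4 × 8 = 191.2 → 191
B = 156 + 0.4 × (15 − 156) = 156 + 0.4 × -141 = 99.6 → 100
So the blended color is (112, 191, 100), about #70bf64.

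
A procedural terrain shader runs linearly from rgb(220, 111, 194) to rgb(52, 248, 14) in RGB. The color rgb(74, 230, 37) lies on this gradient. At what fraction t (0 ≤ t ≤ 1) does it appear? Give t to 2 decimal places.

Invert the lerp on the B channel (largest span, 180): t = (37 − 194) / (14 − 194) = -157/-180 = 0.87222.
Check on R: (74 − 220)/(52 − 220) = 0.869 ✓

0.87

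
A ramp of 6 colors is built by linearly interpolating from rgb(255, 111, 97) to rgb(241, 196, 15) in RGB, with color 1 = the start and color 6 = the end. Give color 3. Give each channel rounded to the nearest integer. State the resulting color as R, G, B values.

With 6 swatches and endpoints inclusive, swatch 3 sits at t = (3 − 1)/(6 − 1) = 2/5 ≈ 0.4.
R = 255 + 0.4 × (241 − 255) = 249.4 → 249
G = 111 + 0.4 × (196 − 111) = 145 → 145
B = 97 + 0.4 × (15 − 97) = 64.2 → 64

(249, 145, 64)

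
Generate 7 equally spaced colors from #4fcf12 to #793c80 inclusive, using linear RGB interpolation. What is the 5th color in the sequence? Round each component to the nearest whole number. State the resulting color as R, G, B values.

(107, 109, 91)

With 7 swatches and endpoints inclusive, swatch 5 sits at t = (5 − 1)/(7 − 1) = 4/6 ≈ 0.6667.
#4fcf12 → (79, 207, 18); #793c80 → (121, 60, 128).
R = 79 + 0.6667 × (121 − 79) = 107.001 → 107
G = 207 + 0.6667 × (60 − 207) = 108.995 → 109
B = 18 + 0.6667 × (128 − 18) = 91.337 → 91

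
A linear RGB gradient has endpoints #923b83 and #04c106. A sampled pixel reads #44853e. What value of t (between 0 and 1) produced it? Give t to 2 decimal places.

0.55

Invert the lerp on the R channel (largest span, 142): t = (68 − 146) / (4 − 146) = -78/-142 = 0.5493.
Check on G: (133 − 59)/(193 − 59) = 0.5522 ✓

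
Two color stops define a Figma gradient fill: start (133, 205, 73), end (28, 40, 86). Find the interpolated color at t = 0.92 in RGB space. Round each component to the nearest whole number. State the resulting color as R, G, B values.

R = 133 + 0.92 × (28 − 133) = 133 + 0.92 × -105 = 36.4 → 36
G = 205 + 0.92 × (40 − 205) = 205 + 0.92 × -165 = 53.2 → 53
B = 73 + 0.92 × (86 − 73) = 73 + 0.92 × 13 = 84.96 → 85

(36, 53, 85)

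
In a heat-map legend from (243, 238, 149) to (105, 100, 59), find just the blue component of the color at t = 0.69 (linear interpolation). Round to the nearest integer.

87

B = 149 + 0.69 × (59 − 149) = 86.9 → 87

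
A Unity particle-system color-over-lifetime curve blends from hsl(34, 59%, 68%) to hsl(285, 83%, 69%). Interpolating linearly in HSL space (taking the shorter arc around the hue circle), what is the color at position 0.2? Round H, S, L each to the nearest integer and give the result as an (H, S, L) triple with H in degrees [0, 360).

(12, 64, 68)

Hue: 285 − 34 = 251°, but |251| > 180 so the shorter arc goes the other way: Δh = 251 − 360 = -109°.
H = 34 + 0.2 × (-109) = 12.2 → 12°
S = 59 + 0.2 × (83 − 59) = 63.8 → 64%
L = 68 + 0.2 × (69 − 68) = 68.2 → 68%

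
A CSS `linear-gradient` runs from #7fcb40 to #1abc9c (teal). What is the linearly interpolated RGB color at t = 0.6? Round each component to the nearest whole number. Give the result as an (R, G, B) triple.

#7fcb40 → (127, 203, 64); #1abc9c → (26, 188, 156).
R = 127 + 0.6 × (26 − 127) = 127 + 0.6 × -101 = 66.4 → 66
G = 203 + 0.6 × (188 − 203) = 203 + 0.6 × -15 = 194 → 194
B = 64 + 0.6 × (156 − 64) = 64 + 0.6 × 92 = 119.2 → 119
So the blended color is (66, 194, 119), about #42c277.

(66, 194, 119)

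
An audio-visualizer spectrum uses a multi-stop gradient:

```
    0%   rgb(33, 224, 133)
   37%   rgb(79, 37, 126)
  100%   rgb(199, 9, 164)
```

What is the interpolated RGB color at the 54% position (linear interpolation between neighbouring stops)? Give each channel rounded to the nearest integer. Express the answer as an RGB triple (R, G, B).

(111, 29, 136)

54% lies between the 37% and 100% stops, so the local fraction is t = (54 − 37)/(100 − 37) = 17/63 ≈ 0.2698.
R = 79 + 0.2698 × (199 − 79) = 111.376 → 111
G = 37 + 0.2698 × (9 − 37) = 29.446 → 29
B = 126 + 0.2698 × (164 − 126) = 136.252 → 136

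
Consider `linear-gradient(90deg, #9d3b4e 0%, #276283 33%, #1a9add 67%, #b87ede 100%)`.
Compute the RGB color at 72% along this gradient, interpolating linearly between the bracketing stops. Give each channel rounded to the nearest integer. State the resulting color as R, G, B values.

72% lies between the 67% and 100% stops, so the local fraction is t = (72 − 67)/(100 − 67) = 5/33 ≈ 0.1515.
#1a9add → (26, 154, 221); #b87ede → (184, 126, 222).
R = 26 + 0.1515 × (184 − 26) = 49.937 → 50
G = 154 + 0.1515 × (126 − 154) = 149.758 → 150
B = 221 + 0.1515 × (222 − 221) = 221.151 → 221

(50, 150, 221)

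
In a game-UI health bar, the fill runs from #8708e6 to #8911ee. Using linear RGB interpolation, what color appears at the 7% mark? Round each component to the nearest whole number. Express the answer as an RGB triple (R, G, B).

#8708e6 → (135, 8, 230); #8911ee → (137, 17, 238).
7% corresponds to t = 0.07.
R = 135 + 0.07 × (137 − 135) = 135 + 0.07 × 2 = 135.14 → 135
G = 8 + 0.07 × (17 − 8) = 8 + 0.07 × 9 = 8.63 → 9
B = 230 + 0.07 × (238 − 230) = 230 + 0.07 × 8 = 230.56 → 231
So the blended color is (135, 9, 231), about #8709e7.

(135, 9, 231)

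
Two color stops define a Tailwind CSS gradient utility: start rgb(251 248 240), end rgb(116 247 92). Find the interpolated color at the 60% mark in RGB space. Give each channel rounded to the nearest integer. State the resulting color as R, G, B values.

(170, 247, 151)

60% corresponds to t = 0.6.
R = 251 + 0.6 × (116 − 251) = 251 + 0.6 × -135 = 170 → 170
G = 248 + 0.6 × (247 − 248) = 248 + 0.6 × -1 = 247.4 → 247
B = 240 + 0.6 × (92 − 240) = 240 + 0.6 × -148 = 151.2 → 151
So the blended color is (170, 247, 151), about #aaf797.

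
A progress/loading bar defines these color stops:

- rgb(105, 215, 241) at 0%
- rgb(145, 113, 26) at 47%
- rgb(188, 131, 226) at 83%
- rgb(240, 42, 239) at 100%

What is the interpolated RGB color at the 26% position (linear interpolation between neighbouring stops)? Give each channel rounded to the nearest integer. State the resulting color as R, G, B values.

26% lies between the 0% and 47% stops, so the local fraction is t = (26 − 0)/(47 − 0) = 26/47 ≈ 0.5532.
R = 105 + 0.5532 × (145 − 105) = 127.128 → 127
G = 215 + 0.5532 × (113 − 215) = 158.574 → 159
B = 241 + 0.5532 × (26 − 241) = 122.062 → 122

(127, 159, 122)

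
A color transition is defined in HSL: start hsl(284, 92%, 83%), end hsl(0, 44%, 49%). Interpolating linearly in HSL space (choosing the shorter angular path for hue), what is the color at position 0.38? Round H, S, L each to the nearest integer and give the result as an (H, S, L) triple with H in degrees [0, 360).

Hue: 0 − 284 = -284°, but |-284| > 180 so the shorter arc goes the other way: Δh = -284 + 360 = 76°.
H = 284 + 0.38 × (76) = 312.88 → 313°
S = 92 + 0.38 × (44 − 92) = 73.76 → 74%
L = 83 + 0.38 × (49 − 83) = 70.08 → 70%

(313, 74, 70)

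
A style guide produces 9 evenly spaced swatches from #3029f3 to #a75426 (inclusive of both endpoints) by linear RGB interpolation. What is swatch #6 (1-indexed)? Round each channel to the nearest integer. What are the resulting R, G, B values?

With 9 swatches and endpoints inclusive, swatch 6 sits at t = (6 − 1)/(9 − 1) = 5/8 ≈ 0.625.
#3029f3 → (48, 41, 243); #a75426 → (167, 84, 38).
R = 48 + 0.625 × (167 − 48) = 122.375 → 122
G = 41 + 0.625 × (84 − 41) = 67.875 → 68
B = 243 + 0.625 × (38 − 243) = 114.875 → 115

(122, 68, 115)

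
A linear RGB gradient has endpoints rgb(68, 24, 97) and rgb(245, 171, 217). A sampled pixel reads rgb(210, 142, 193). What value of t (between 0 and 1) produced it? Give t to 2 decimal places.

Invert the lerp on the R channel (largest span, 177): t = (210 − 68) / (245 − 68) = 142/177 = 0.80226.
Check on G: (142 − 24)/(171 − 24) = 0.8027 ✓

0.80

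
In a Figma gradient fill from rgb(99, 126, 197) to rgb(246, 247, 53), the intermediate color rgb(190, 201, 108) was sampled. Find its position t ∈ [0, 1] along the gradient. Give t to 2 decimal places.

0.62

Invert the lerp on the R channel (largest span, 147): t = (190 − 99) / (246 − 99) = 91/147 = 0.61905.
Check on G: (201 − 126)/(247 − 126) = 0.6198 ✓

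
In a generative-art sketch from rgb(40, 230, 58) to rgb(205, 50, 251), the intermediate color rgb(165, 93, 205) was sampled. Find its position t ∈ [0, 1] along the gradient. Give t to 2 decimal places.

Invert the lerp on the B channel (largest span, 193): t = (205 − 58) / (251 − 58) = 147/193 = 0.76166.
Check on R: (165 − 40)/(205 − 40) = 0.7576 ✓

0.76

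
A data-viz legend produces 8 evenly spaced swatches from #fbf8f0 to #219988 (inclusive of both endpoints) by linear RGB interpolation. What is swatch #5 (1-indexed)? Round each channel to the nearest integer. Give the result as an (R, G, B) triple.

(126, 194, 181)

With 8 swatches and endpoints inclusive, swatch 5 sits at t = (5 − 1)/(8 − 1) = 4/7 ≈ 0.5714.
#fbf8f0 → (251, 248, 240); #219988 → (33, 153, 136).
R = 251 + 0.5714 × (33 − 251) = 126.435 → 126
G = 248 + 0.5714 × (153 − 248) = 193.717 → 194
B = 240 + 0.5714 × (136 − 240) = 180.574 → 181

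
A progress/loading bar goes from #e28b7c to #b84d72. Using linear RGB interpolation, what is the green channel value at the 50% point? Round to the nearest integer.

108

G₁ = 139 (from #e28b7c), G₂ = 77 (from #b84d72).
G = 139 + 0.5 × (77 − 139) = 108 → 108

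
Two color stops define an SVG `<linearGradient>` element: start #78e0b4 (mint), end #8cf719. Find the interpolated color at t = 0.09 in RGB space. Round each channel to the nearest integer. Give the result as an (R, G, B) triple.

#78e0b4 → (120, 224, 180); #8cf719 → (140, 247, 25).
R = 120 + 0.09 × (140 − 120) = 120 + 0.09 × 20 = 121.8 → 122
G = 224 + 0.09 × (247 − 224) = 224 + 0.09 × 23 = 226.07 → 226
B = 180 + 0.09 × (25 − 180) = 180 + 0.09 × -155 = 166.05 → 166
So the blended color is (122, 226, 166), about #7ae2a6.

(122, 226, 166)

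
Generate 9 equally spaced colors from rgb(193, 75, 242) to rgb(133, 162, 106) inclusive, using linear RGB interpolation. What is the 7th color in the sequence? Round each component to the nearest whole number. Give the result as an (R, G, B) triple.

With 9 swatches and endpoints inclusive, swatch 7 sits at t = (7 − 1)/(9 − 1) = 6/8 ≈ 0.75.
R = 193 + 0.75 × (133 − 193) = 148 → 148
G = 75 + 0.75 × (162 − 75) = 140.25 → 140
B = 242 + 0.75 × (106 − 242) = 140 → 140

(148, 140, 140)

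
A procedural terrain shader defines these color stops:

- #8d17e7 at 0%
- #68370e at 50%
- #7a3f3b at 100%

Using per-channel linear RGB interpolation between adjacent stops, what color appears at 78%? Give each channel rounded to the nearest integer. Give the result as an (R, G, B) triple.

78% lies between the 50% and 100% stops, so the local fraction is t = (78 − 50)/(100 − 50) = 28/50 ≈ 0.56.
#68370e → (104, 55, 14); #7a3f3b → (122, 63, 59).
R = 104 + 0.56 × (122 − 104) = 114.08 → 114
G = 55 + 0.56 × (63 − 55) = 59.48 → 59
B = 14 + 0.56 × (59 − 14) = 39.2 → 39

(114, 59, 39)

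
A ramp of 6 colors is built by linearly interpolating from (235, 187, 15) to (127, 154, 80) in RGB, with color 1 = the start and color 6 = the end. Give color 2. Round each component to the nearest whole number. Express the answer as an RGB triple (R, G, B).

With 6 swatches and endpoints inclusive, swatch 2 sits at t = (2 − 1)/(6 − 1) = 1/5 ≈ 0.2.
R = 235 + 0.2 × (127 − 235) = 213.4 → 213
G = 187 + 0.2 × (154 − 187) = 180.4 → 180
B = 15 + 0.2 × (80 − 15) = 28 → 28

(213, 180, 28)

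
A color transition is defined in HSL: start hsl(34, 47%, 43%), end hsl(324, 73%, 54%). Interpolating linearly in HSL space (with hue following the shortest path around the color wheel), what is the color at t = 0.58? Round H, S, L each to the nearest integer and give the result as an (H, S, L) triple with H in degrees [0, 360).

Hue: 324 − 34 = 290°, but |290| > 180 so the shorter arc goes the other way: Δh = 290 − 360 = -70°.
H = 34 + 0.58 × (-70) = -6.6 → -7 → -7 mod 360 = 353°
S = 47 + 0.58 × (73 − 47) = 62.08 → 62%
L = 43 + 0.58 × (54 − 43) = 49.38 → 49%

(353, 62, 49)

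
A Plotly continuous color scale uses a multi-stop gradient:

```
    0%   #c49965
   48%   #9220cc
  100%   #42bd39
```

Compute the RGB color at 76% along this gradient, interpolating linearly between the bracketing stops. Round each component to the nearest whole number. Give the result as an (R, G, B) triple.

(103, 117, 125)

76% lies between the 48% and 100% stops, so the local fraction is t = (76 − 48)/(100 − 48) = 28/52 ≈ 0.5385.
#9220cc → (146, 32, 204); #42bd39 → (66, 189, 57).
R = 146 + 0.5385 × (66 − 146) = 102.92 → 103
G = 32 + 0.5385 × (189 − 32) = 116.544 → 117
B = 204 + 0.5385 × (57 − 204) = 124.841 → 125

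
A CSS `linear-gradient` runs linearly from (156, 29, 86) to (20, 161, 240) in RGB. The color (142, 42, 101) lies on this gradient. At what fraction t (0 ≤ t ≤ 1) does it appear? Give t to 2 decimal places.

0.10

Invert the lerp on the B channel (largest span, 154): t = (101 − 86) / (240 − 86) = 15/154 = 0.097403.
Check on R: (142 − 156)/(20 − 156) = 0.1029 ✓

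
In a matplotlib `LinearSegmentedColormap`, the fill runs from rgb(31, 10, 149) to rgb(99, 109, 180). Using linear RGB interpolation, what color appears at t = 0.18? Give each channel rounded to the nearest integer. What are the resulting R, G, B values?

R = 31 + 0.18 × (99 − 31) = 31 + 0.18 × 68 = 43.24 → 43
G = 10 + 0.18 × (109 − 10) = 10 + 0.18 × 99 = 27.82 → 28
B = 149 + 0.18 × (180 − 149) = 149 + 0.18 × 31 = 154.58 → 155

(43, 28, 155)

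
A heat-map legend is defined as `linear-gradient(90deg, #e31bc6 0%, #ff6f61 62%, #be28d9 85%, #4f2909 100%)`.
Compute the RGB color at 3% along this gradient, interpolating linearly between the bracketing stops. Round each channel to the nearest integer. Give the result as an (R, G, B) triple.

(228, 31, 193)

3% lies between the 0% and 62% stops, so the local fraction is t = (3 − 0)/(62 − 0) = 3/62 ≈ 0.0484.
#e31bc6 → (227, 27, 198); #ff6f61 → (255, 111, 97).
R = 227 + 0.0484 × (255 − 227) = 228.355 → 228
G = 27 + 0.0484 × (111 − 27) = 31.066 → 31
B = 198 + 0.0484 × (97 − 198) = 193.112 → 193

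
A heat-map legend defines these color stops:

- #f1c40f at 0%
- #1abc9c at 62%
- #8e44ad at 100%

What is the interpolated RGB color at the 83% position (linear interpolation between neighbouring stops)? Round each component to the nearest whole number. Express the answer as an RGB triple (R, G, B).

(90, 122, 165)

83% lies between the 62% and 100% stops, so the local fraction is t = (83 − 62)/(100 − 62) = 21/38 ≈ 0.5526.
#1abc9c → (26, 188, 156); #8e44ad → (142, 68, 173).
R = 26 + 0.5526 × (142 − 26) = 90.102 → 90
G = 188 + 0.5526 × (68 − 188) = 121.688 → 122
B = 156 + 0.5526 × (173 − 156) = 165.394 → 165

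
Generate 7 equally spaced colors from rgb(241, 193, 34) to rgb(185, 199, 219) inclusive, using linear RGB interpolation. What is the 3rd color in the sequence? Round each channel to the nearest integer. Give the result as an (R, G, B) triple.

(222, 195, 96)

With 7 swatches and endpoints inclusive, swatch 3 sits at t = (3 − 1)/(7 − 1) = 2/6 ≈ 0.3333.
R = 241 + 0.3333 × (185 − 241) = 222.335 → 222
G = 193 + 0.3333 × (199 − 193) = 195 → 195
B = 34 + 0.3333 × (219 − 34) = 95.66 → 96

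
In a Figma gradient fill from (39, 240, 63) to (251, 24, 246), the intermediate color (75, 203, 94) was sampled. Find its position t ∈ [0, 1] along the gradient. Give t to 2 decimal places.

Invert the lerp on the G channel (largest span, 216): t = (203 − 240) / (24 − 240) = -37/-216 = 0.1713.
Check on R: (75 − 39)/(251 − 39) = 0.1698 ✓

0.17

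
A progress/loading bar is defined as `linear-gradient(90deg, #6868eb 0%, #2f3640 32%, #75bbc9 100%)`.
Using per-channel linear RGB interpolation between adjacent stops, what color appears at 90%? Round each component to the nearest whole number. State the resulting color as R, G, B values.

90% lies between the 32% and 100% stops, so the local fraction is t = (90 − 32)/(100 − 32) = 58/68 ≈ 0.8529.
#2f3640 → (47, 54, 64); #75bbc9 → (117, 187, 201).
R = 47 + 0.8529 × (117 − 47) = 106.703 → 107
G = 54 + 0.8529 × (187 − 54) = 167.436 → 167
B = 64 + 0.8529 × (201 − 64) = 180.847 → 181

(107, 167, 181)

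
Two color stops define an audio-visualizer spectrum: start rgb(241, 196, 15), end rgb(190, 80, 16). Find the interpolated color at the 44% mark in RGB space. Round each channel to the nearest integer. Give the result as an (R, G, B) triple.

44% corresponds to t = 0.44.
R = 241 + 0.44 × (190 − 241) = 241 + 0.44 × -51 = 218.56 → 219
G = 196 + 0.44 × (80 − 196) = 196 + 0.44 × -116 = 144.96 → 145
B = 15 + 0.44 × (16 − 15) = 15 + 0.44 × 1 = 15.44 → 15

(219, 145, 15)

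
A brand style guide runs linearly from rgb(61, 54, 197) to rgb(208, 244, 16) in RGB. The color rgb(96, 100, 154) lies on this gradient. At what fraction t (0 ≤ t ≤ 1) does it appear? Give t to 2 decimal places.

0.24

Invert the lerp on the G channel (largest span, 190): t = (100 − 54) / (244 − 54) = 46/190 = 0.24211.
Check on R: (96 − 61)/(208 − 61) = 0.2381 ✓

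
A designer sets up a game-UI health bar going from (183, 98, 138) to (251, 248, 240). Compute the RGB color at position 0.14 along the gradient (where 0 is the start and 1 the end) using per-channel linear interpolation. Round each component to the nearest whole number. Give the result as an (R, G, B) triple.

(193, 119, 152)

R = 183 + 0.14 × (251 − 183) = 183 + 0.14 × 68 = 192.52 → 193
G = 98 + 0.14 × (248 − 98) = 98 + 0.14 × 150 = 119 → 119
B = 138 + 0.14 × (240 − 138) = 138 + 0.14 × 102 = 152.28 → 152
So the blended color is (193, 119, 152), about #c17798.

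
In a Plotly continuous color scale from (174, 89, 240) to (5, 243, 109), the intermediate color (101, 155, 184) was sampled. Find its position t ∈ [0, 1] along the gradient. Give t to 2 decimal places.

Invert the lerp on the R channel (largest span, 169): t = (101 − 174) / (5 − 174) = -73/-169 = 0.43195.
Check on G: (155 − 89)/(243 − 89) = 0.4286 ✓

0.43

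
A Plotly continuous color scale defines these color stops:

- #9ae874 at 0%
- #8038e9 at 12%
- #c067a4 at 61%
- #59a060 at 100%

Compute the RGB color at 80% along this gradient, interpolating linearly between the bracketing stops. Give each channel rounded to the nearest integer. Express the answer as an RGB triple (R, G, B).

80% lies between the 61% and 100% stops, so the local fraction is t = (80 − 61)/(100 − 61) = 19/39 ≈ 0.4872.
#c067a4 → (192, 103, 164); #59a060 → (89, 160, 96).
R = 192 + 0.4872 × (89 − 192) = 141.818 → 142
G = 103 + 0.4872 × (160 − 103) = 130.77 → 131
B = 164 + 0.4872 × (96 − 164) = 130.87 → 131

(142, 131, 131)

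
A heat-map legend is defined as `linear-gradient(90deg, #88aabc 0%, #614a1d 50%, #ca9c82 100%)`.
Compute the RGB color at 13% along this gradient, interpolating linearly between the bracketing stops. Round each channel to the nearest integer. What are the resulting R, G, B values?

(126, 145, 147)

13% lies between the 0% and 50% stops, so the local fraction is t = (13 − 0)/(50 − 0) = 13/50 ≈ 0.26.
#88aabc → (136, 170, 188); #614a1d → (97, 74, 29).
R = 136 + 0.26 × (97 − 136) = 125.86 → 126
G = 170 + 0.26 × (74 − 170) = 145.04 → 145
B = 188 + 0.26 × (29 − 188) = 146.66 → 147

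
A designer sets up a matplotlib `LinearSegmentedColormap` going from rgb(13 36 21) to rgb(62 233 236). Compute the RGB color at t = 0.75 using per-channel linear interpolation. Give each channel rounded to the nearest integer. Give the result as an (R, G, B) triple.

(50, 184, 182)

R = 13 + 0.75 × (62 − 13) = 13 + 0.75 × 49 = 49.75 → 50
G = 36 + 0.75 × (233 − 36) = 36 + 0.75 × 197 = 183.75 → 184
B = 21 + 0.75 × (236 − 21) = 21 + 0.75 × 215 = 182.25 → 182
So the blended color is (50, 184, 182), about #32b8b6.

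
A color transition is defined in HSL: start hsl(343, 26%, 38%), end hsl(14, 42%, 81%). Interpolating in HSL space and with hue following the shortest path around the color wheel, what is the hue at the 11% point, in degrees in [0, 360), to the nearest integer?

346

Hue: 14 − 343 = -329°, but |-329| > 180 so the shorter arc goes the other way: Δh = -329 + 360 = 31°.
H = 343 + 0.11 × (31) = 346.41 → 346°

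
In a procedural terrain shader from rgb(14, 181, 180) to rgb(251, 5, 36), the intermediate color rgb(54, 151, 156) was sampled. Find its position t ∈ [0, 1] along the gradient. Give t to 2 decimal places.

0.17

Invert the lerp on the R channel (largest span, 237): t = (54 − 14) / (251 − 14) = 40/237 = 0.16878.
Check on G: (151 − 181)/(5 − 181) = 0.1705 ✓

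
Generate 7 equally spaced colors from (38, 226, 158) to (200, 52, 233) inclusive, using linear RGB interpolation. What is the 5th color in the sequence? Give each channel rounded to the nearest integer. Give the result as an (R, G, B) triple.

(146, 110, 208)

With 7 swatches and endpoints inclusive, swatch 5 sits at t = (5 − 1)/(7 − 1) = 4/6 ≈ 0.6667.
R = 38 + 0.6667 × (200 − 38) = 146.005 → 146
G = 226 + 0.6667 × (52 − 226) = 109.994 → 110
B = 158 + 0.6667 × (233 − 158) = 208.002 → 208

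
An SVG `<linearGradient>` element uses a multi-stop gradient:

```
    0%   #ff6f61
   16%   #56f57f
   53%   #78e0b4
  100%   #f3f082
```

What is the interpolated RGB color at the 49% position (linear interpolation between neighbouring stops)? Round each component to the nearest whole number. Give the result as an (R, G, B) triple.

(116, 226, 174)

49% lies between the 16% and 53% stops, so the local fraction is t = (49 − 16)/(53 − 16) = 33/37 ≈ 0.8919.
#56f57f → (86, 245, 127); #78e0b4 → (120, 224, 180).
R = 86 + 0.8919 × (120 − 86) = 116.325 → 116
G = 245 + 0.8919 × (224 − 245) = 226.27 → 226
B = 127 + 0.8919 × (180 − 127) = 174.271 → 174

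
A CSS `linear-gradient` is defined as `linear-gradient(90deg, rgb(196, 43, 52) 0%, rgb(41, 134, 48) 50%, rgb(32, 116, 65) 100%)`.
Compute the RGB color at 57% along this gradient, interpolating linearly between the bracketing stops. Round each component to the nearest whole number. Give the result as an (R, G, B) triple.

57% lies between the 50% and 100% stops, so the local fraction is t = (57 − 50)/(100 − 50) = 7/50 ≈ 0.14.
R = 41 + 0.14 × (32 − 41) = 39.74 → 40
G = 134 + 0.14 × (116 − 134) = 131.48 → 131
B = 48 + 0.14 × (65 − 48) = 50.38 → 50

(40, 131, 50)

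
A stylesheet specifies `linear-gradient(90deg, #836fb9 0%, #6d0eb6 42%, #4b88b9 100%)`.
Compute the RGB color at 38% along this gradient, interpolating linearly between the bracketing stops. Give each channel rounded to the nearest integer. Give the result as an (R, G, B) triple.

38% lies between the 0% and 42% stops, so the local fraction is t = (38 − 0)/(42 − 0) = 38/42 ≈ 0.9048.
#836fb9 → (131, 111, 185); #6d0eb6 → (109, 14, 182).
R = 131 + 0.9048 × (109 − 131) = 111.094 → 111
G = 111 + 0.9048 × (14 − 111) = 23.234 → 23
B = 185 + 0.9048 × (182 − 185) = 182.286 → 182

(111, 23, 182)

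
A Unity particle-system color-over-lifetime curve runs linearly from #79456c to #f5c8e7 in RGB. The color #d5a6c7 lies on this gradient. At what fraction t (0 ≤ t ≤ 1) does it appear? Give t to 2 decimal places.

Invert the lerp on the G channel (largest span, 131): t = (166 − 69) / (200 − 69) = 97/131 = 0.74046.
Check on R: (213 − 121)/(245 − 121) = 0.7419 ✓

0.74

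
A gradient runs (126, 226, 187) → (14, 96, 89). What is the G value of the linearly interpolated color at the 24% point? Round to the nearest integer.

195

G = 226 + 0.24 × (96 − 226) = 194.8 → 195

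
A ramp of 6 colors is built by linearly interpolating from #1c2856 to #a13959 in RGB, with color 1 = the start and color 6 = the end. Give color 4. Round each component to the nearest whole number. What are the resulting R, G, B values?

(108, 50, 88)

With 6 swatches and endpoints inclusive, swatch 4 sits at t = (4 − 1)/(6 − 1) = 3/5 ≈ 0.6.
#1c2856 → (28, 40, 86); #a13959 → (161, 57, 89).
R = 28 + 0.6 × (161 − 28) = 107.8 → 108
G = 40 + 0.6 × (57 − 40) = 50.2 → 50
B = 86 + 0.6 × (89 − 86) = 87.8 → 88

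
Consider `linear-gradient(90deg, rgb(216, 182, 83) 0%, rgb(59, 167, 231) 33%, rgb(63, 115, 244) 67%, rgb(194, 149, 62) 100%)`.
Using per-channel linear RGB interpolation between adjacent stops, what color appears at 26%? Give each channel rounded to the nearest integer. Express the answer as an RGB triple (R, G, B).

26% lies between the 0% and 33% stops, so the local fraction is t = (26 − 0)/(33 − 0) = 26/33 ≈ 0.7879.
R = 216 + 0.7879 × (59 − 216) = 92.3 → 92
G = 182 + 0.7879 × (167 − 182) = 170.181 → 170
B = 83 + 0.7879 × (231 − 83) = 199.609 → 200

(92, 170, 200)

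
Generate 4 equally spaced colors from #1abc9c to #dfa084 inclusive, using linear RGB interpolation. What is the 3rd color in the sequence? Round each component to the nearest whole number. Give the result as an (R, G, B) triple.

With 4 swatches and endpoints inclusive, swatch 3 sits at t = (3 − 1)/(4 − 1) = 2/3 ≈ 0.6667.
#1abc9c → (26, 188, 156); #dfa084 → (223, 160, 132).
R = 26 + 0.6667 × (223 − 26) = 157.34 → 157
G = 188 + 0.6667 × (160 − 188) = 169.332 → 169
B = 156 + 0.6667 × (132 − 156) = 139.999 → 140

(157, 169, 140)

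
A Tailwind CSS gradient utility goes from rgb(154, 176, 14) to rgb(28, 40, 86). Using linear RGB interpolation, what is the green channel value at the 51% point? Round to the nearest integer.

107

G = 176 + 0.51 × (40 − 176) = 106.64 → 107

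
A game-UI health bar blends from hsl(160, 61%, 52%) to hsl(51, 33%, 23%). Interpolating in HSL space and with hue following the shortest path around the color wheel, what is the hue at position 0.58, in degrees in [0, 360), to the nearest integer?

Hue arc: Δh = 51 − 160 = -109° (|Δh| ≤ 180, already the shorter path).
H = 160 + 0.58 × (-109) = 96.78 → 97°

97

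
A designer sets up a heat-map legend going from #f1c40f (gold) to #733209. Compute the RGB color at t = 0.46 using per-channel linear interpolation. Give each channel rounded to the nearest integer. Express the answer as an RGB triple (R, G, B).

(183, 129, 12)

#f1c40f → (241, 196, 15); #733209 → (115, 50, 9).
R = 241 + 0.46 × (115 − 241) = 241 + 0.46 × -126 = 183.04 → 183
G = 196 + 0.46 × (50 − 196) = 196 + 0.46 × -146 = 128.84 → 129
B = 15 + 0.46 × (9 − 15) = 15 + 0.46 × -6 = 12.24 → 12
So the blended color is (183, 129, 12), about #b7810c.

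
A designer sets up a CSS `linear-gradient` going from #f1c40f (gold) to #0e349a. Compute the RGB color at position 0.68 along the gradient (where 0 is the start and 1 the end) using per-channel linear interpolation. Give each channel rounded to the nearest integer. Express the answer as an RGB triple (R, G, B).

#f1c40f → (241, 196, 15); #0e349a → (14, 52, 154).
R = 241 + 0.68 × (14 − 241) = 241 + 0.68 × -227 = 86.64 → 87
G = 196 + 0.68 × (52 − 196) = 196 + 0.68 × -144 = 98.08 → 98
B = 15 + 0.68 × (154 − 15) = 15 + 0.68 × 139 = 109.52 → 110
So the blended color is (87, 98, 110), about #57626e.

(87, 98, 110)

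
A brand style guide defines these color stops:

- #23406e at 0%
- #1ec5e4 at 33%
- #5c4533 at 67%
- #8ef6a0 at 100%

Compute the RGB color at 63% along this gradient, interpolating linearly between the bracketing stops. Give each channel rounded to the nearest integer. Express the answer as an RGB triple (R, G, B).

63% lies between the 33% and 67% stops, so the local fraction is t = (63 − 33)/(67 − 33) = 30/34 ≈ 0.8824.
#1ec5e4 → (30, 197, 228); #5c4533 → (92, 69, 51).
R = 30 + 0.8824 × (92 − 30) = 84.709 → 85
G = 197 + 0.8824 × (69 − 197) = 84.053 → 84
B = 228 + 0.8824 × (51 − 228) = 71.815 → 72

(85, 84, 72)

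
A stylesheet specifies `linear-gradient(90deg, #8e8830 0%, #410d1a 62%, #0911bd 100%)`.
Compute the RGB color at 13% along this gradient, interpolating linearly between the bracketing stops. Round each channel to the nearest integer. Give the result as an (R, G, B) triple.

13% lies between the 0% and 62% stops, so the local fraction is t = (13 − 0)/(62 − 0) = 13/62 ≈ 0.2097.
#8e8830 → (142, 136, 48); #410d1a → (65, 13, 26).
R = 142 + 0.2097 × (65 − 142) = 125.853 → 126
G = 136 + 0.2097 × (13 − 136) = 110.207 → 110
B = 48 + 0.2097 × (26 − 48) = 43.387 → 43

(126, 110, 43)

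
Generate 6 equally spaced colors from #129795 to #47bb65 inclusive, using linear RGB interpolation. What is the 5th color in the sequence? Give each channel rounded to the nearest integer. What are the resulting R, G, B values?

With 6 swatches and endpoints inclusive, swatch 5 sits at t = (5 − 1)/(6 − 1) = 4/5 ≈ 0.8.
#129795 → (18, 151, 149); #47bb65 → (71, 187, 101).
R = 18 + 0.8 × (71 − 18) = 60.4 → 60
G = 151 + 0.8 × (187 − 151) = 179.8 → 180
B = 149 + 0.8 × (101 − 149) = 110.6 → 111

(60, 180, 111)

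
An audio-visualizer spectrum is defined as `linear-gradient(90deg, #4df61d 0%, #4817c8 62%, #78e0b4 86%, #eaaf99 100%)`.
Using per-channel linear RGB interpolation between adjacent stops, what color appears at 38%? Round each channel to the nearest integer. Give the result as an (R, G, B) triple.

(74, 109, 134)

38% lies between the 0% and 62% stops, so the local fraction is t = (38 − 0)/(62 − 0) = 38/62 ≈ 0.6129.
#4df61d → (77, 246, 29); #4817c8 → (72, 23, 200).
R = 77 + 0.6129 × (72 − 77) = 73.936 → 74
G = 246 + 0.6129 × (23 − 246) = 109.323 → 109
B = 29 + 0.6129 × (200 − 29) = 133.806 → 134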